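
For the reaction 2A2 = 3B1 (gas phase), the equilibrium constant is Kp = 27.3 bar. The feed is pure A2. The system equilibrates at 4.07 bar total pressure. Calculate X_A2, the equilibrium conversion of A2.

Basis: 1 mol A2 initially; let X = conversion of A2. Extent ξ = 0.5X.
Species balance: n_A2 = 1 − X; n_B1 = 1.5X.
n_T = Σnᵢ = 1 + 0.5X.
Mole fractions y_i = n_i/n_T; Kp = p_B1^3 / (p_A2^2) with p_i = y_i·P.
Substituting and setting equal to 27.3 bar gives a polynomial in X; the root in (0,1) is X = 0.666.

X = 0.666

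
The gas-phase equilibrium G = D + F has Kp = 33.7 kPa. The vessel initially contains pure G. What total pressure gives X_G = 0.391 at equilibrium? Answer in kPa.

Basis: 1 mol G initially; let X = conversion of G. Extent ξ = X.
Species balance: n_G = 1 − X; n_D = X; n_F = X.
Total moles n_T = 1 + X.
Kp = p_D p_F / (p_G) with p_i = (n_i/n_T)·P.
At X = 0.391: the mole-fraction product g(X) = Π y_i^ν_i = 0.1805. Since Kp = g(X)·P^{1}, P = (Kp/g)^(1/1) = (33.7/0.1805)^(1/1) = 187 kPa.

P = 187 kPa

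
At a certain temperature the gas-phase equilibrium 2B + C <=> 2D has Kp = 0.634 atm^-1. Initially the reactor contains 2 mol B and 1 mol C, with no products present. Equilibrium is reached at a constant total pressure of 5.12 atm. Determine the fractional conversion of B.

X = 0.455

Take 2 mol B as basis and let X be its fractional conversion, so ξ = X.
Mole table: n_B = 2 − 2X; n_C = 1 − X; n_D = 2X.
n_T = Σnᵢ = 3 − X.
Mole fractions y_i = n_i/n_T; Kp = p_D^2 / (p_B^2 p_C) with p_i = y_i·P.
This yields a degree-3 equation in X; solving on (0,1), X = 0.455.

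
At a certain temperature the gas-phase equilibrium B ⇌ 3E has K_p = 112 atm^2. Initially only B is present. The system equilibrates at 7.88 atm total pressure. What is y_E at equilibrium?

Basis: 1 mol B initially; let X = conversion of B. Extent ξ = X.
At extent ξ: n_B = 1 − X; n_E = 3X.
Summing: n_T = 1 + 2X.
y_i = n_i/n_T, p_i = y_i·P. K_p = p_E^3 / (p_B).
Setting this equal to 112 atm^2 and taking the physical root (0 < X < 1) gives X = 0.511.
Then n_E = 1.53, n_T = 2.02, so y_E = 0.758.

y_E = 0.758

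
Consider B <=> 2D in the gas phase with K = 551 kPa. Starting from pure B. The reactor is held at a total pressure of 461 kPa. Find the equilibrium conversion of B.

Let X = conversion of B (basis 1 mol B); extent of reaction ξ = X.
Moles: n_B = 1 − X; n_D = 2X.
Summing: n_T = 1 + X.
Mole fractions y_i = n_i/n_T; K = p_D^2 / (p_B) with p_i = y_i·P.
Setting this equal to 551 kPa and taking the physical root (0 < X < 1) gives X = 0.480.

X = 0.480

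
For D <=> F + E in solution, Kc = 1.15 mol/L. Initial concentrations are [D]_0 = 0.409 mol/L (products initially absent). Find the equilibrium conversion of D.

Let X = conversion of D; extent ξ = 0.409·X mol/L.
Concentrations: [D] = 0.409 − 0.409X; [F] = 0.409X; [E] = 0.409X.
Kc = [F] [E] / ([D]).
Equating to 1.15 mol/L: the physical root is X = 0.782.

X = 0.782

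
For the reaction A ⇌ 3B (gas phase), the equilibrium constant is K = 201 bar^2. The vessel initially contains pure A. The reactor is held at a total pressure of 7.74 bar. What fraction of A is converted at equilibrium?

X = 0.619

Basis: 1 mol A initially; let X = conversion of A. Extent ξ = X.
At extent ξ: n_A = 1 − X; n_B = 3X.
n_T = Σnᵢ = 1 + 2X.
With p_i = (n_i/n_T)P, K = p_B^3 / (p_A).
Equating to 201 bar^2 and solving on 0 < X < 1: X = 0.619.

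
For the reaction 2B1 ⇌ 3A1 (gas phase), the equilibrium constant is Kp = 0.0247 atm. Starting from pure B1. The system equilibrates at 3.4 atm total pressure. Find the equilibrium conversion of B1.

X = 0.121

Take 1 mol B1 as basis and let X be its fractional conversion, so ξ = 0.5X.
Mole table: n_B1 = 1 − X; n_A1 = 1.5X.
Total moles n_T = 1 + 0.5X.
Mole fractions y_i = n_i/n_T; Kp = p_A1^3 / (p_B1^2) with p_i = y_i·P.
Equating to 0.0247 atm and solving on 0 < X < 1: X = 0.121.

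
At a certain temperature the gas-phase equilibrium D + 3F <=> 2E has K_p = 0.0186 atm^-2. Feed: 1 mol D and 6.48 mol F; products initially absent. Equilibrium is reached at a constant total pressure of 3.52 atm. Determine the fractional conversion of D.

Basis: 1 mol D initially; let X = conversion of D. Extent ξ = X.
Mole table: n_D = 1 − X; n_F = 6.48 − 3X; n_E = 2X.
Summing: n_T = 7.48 − 2X.
y_i = n_i/n_T, p_i = y_i·P. K_p = p_E^2 / (p_D p_F^3).
This yields a degree-4 equation in X; solving on (0,1), X = 0.358.

X = 0.358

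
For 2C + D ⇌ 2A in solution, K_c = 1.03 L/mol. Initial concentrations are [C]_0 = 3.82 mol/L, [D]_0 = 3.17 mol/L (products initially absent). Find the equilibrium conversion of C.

Let X = conversion of C; extent ξ = 3.82X/2 mol/L.
Concentrations: [C] = 3.82 − 3.82X; [D] = 3.17 − 1.91X; [A] = 3.82X.
K_c = [A]^2 / ([C]^2 [D]).
Setting equal to 1.03 and solving for X on (0,1) gives X = 0.592.

X = 0.592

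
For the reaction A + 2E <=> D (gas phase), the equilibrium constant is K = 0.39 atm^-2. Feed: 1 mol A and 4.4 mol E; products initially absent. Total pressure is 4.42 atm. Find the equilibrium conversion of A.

X = 0.805

Take 1 mol A as basis and let X be its fractional conversion, so ξ = X.
Moles: n_A = 1 − X; n_E = 4.4 − 2X; n_D = X.
n_T = Σnᵢ = 5.4 − 2X.
With p_i = (n_i/n_T)P, K = p_D / (p_A p_E^2).
Substituting and setting equal to 0.39 atm^-2 gives a polynomial in X; the root in (0,1) is X = 0.805.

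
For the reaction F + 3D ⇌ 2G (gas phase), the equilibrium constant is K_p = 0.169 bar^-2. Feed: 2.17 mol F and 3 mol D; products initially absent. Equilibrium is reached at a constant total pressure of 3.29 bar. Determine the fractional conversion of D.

X = 0.445

Basis: 3 mol D initially; let X = conversion of D. Extent ξ = X.
Mole table: n_F = 2.17 − X; n_D = 3 − 3X; n_G = 2X.
Total moles n_T = 5.17 − 2X.
With p_i = (n_i/n_T)P, K_p = p_G^2 / (p_F p_D^3).
Substituting and setting equal to 0.169 bar^-2 gives a polynomial in X; the root in (0,1) is X = 0.445.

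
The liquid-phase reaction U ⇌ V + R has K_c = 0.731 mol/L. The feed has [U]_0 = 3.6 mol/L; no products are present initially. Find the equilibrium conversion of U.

X = 0.360

Let X = conversion of U; extent ξ = 3.6·X mol/L.
Concentrations: [U] = 3.6 − 3.6X; [V] = 3.6X; [R] = 3.6X.
K_c = [V] [R] / ([U]).
Equating to 0.731 mol/L: the physical root is X = 0.360.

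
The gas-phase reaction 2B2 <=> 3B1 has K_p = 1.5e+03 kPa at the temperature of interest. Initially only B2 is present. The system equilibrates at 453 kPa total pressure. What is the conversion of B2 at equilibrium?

X = 0.594

Take 1 mol B2 as basis and let X be its fractional conversion, so ξ = 0.5X.
At extent ξ: n_B2 = 1 − X; n_B1 = 1.5X.
n_T = Σnᵢ = 1 + 0.5X.
With p_i = (n_i/n_T)P, K_p = p_B1^3 / (p_B2^2).
Setting this equal to 1.5e+03 kPa and taking the physical root (0 < X < 1) gives X = 0.594.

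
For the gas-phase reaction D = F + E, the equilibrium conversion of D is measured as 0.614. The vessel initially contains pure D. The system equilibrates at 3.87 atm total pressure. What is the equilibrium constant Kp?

Let X = conversion of D (basis 1 mol D); extent of reaction ξ = X.
At extent ξ: n_D = 1 − X; n_F = X; n_E = X.
n_T = Σnᵢ = 1 + X.
At X = 0.614: n_D = 0.386, n_F = 0.614, n_E = 0.614, n_T = 1.61.
p_i = (n_i/n_T)·P. Kp = p_F p_E / (p_D) = 2.34 atm.

Kp = 2.34 atm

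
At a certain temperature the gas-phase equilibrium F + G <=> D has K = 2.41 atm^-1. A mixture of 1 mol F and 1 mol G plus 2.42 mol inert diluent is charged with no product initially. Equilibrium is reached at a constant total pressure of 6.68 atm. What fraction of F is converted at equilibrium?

Basis: 1 mol F initially; let X = conversion of F. Extent ξ = X.
At extent ξ: n_F = 1 − X; n_G = 1 − X; n_D = X; n_I = 2.42 (inert).
Summing: n_T = 4.42 − X.
With p_i = (n_i/n_T)P, K = p_D / (p_F p_G).
This yields a degree-2 equation in X; solving on (0,1), X = 0.618.

X = 0.618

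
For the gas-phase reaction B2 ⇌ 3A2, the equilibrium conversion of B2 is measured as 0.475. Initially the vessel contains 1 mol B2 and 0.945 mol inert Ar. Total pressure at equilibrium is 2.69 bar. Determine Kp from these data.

Kp = 4.76 bar^2

Basis: 1 mol B2 initially; let X = conversion of B2. Extent ξ = X.
Mole table: n_B2 = 1 − X; n_A2 = 3X; n_I = 0.945 (inert).
Summing: n_T = 1.94 + 2X.
At X = 0.475: n_B2 = 0.525, n_A2 = 1.42, n_T = 2.89.
p_i = (n_i/n_T)·P. Kp = p_A2^3 / (p_B2) = 4.76 bar^2.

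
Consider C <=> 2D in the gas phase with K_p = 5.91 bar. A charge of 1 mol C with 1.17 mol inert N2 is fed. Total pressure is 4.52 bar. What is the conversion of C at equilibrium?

Let X = conversion of C (basis 1 mol C); extent of reaction ξ = X.
Species balance: n_C = 1 − X; n_D = 2X; n_I = 1.17 (inert).
Summing: n_T = 2.17 + X.
Mole fractions y_i = n_i/n_T; K_p = p_D^2 / (p_C) with p_i = y_i·P.
Equating to 5.91 bar and solving on 0 < X < 1: X = 0.601.

X = 0.601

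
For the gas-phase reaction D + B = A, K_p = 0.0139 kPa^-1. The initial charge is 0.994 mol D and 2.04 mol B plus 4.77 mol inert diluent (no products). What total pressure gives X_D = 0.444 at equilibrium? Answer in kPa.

Take 0.994 mol D as basis and let X be its fractional conversion, so ξ = 0.994X.
Species balance: n_D = 0.994 − 0.994X; n_B = 2.04 − 0.994X; n_A = 0.994X; n_I = 4.77 (inert).
Summing: n_T = 7.8 − 0.994X.
K_p = p_A / (p_D p_B) with p_i = (n_i/n_T)·P.
At X = 0.444: the mole-fraction product g(X) = Π y_i^ν_i = 3.678. Since K_p = g(X)·P^{-1}, P = (g/K_p)^(1/1) = (3.678/0.0139)^(1/1) = 265 kPa.

P = 265 kPa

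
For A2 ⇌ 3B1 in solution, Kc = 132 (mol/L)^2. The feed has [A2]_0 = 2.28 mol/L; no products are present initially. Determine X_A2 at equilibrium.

Let X = conversion of A2; extent ξ = 2.28·X mol/L.
Concentrations: [A2] = 2.28 − 2.28X; [B1] = 6.84X.
Kc = [B1]^3 / ([A2]).
Setting equal to 132 and solving for X on (0,1) gives X = 0.674.

X = 0.674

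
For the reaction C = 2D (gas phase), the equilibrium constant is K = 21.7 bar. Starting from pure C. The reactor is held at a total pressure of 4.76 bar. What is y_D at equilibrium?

Take 1 mol C as basis and let X be its fractional conversion, so ξ = X.
Moles: n_C = 1 − X; n_D = 2X.
Total moles n_T = 1 + X.
y_i = n_i/n_T, p_i = y_i·P. K = p_D^2 / (p_C).
Substituting and setting equal to 21.7 bar gives a polynomial in X; the root in (0,1) is X = 0.730.
Then n_D = 1.46, n_T = 1.73, so y_D = 0.844.

y_D = 0.844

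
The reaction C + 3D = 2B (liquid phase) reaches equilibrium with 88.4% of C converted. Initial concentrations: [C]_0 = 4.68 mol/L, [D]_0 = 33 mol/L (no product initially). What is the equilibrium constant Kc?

Let X = conversion of C.
Concentrations: [C] = 4.68 − 4.68X; [D] = 33 − 14X; [B] = 9.36X.
At X = 0.884: [C] = 0.543, [D] = 20.6, [B] = 8.27.
Kc = [B]^2 / ([C] [D]^3) = 0.0145 (mol/L)^-2.

Kc = 0.0145 (mol/L)^-2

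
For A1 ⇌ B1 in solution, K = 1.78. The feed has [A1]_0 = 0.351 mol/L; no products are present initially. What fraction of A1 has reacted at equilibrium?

Let X = conversion of A1; extent ξ = 0.351·X mol/L.
Concentrations: [A1] = 0.351 − 0.351X; [B1] = 0.351X.
K = [B1] / ([A1]).
Setting equal to 1.78 and solving for X on (0,1) gives X = 0.640.

X = 0.640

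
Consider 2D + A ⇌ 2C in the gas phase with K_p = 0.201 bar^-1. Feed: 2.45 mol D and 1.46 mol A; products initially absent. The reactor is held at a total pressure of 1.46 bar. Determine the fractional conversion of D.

X = 0.236

Take 2.45 mol D as basis and let X be its fractional conversion, so ξ = 1.23X.
Species balance: n_D = 2.45 − 2.45X; n_A = 1.46 − 1.23X; n_C = 2.45X.
Summing: n_T = 3.91 − 1.23X.
y_i = n_i/n_T, p_i = y_i·P. K_p = p_C^2 / (p_D^2 p_A).
Equating to 0.201 bar^-1 and solving on 0 < X < 1: X = 0.236.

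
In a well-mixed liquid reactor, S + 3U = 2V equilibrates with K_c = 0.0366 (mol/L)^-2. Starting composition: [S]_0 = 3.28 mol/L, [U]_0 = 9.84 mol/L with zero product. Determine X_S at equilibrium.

Let X = conversion of S; extent ξ = 3.28·X mol/L.
Concentrations: [S] = 3.28 − 3.28X; [U] = 9.84 − 9.84X; [V] = 6.56X.
K_c = [V]^2 / ([S] [U]^3).
Equating to 0.0366 (mol/L)^-2: the physical root is X = 0.466.

X = 0.466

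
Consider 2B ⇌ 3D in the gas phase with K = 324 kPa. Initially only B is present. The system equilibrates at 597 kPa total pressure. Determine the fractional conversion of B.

Basis: 1 mol B initially; let X = conversion of B. Extent ξ = 0.5X.
At extent ξ: n_B = 1 − X; n_D = 1.5X.
Total moles n_T = 1 + 0.5X.
Mole fractions y_i = n_i/n_T; K = p_D^3 / (p_B^2) with p_i = y_i·P.
Setting this equal to 324 kPa and taking the physical root (0 < X < 1) gives X = 0.408.

X = 0.408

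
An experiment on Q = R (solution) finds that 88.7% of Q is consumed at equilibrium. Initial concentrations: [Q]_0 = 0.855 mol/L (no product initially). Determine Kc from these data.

Kc = 7.85

Let X = conversion of Q.
Concentrations: [Q] = 0.855 − 0.855X; [R] = 0.855X.
At X = 0.887: [Q] = 0.0966, [R] = 0.758.
Kc = [R] / ([Q]) = 7.85.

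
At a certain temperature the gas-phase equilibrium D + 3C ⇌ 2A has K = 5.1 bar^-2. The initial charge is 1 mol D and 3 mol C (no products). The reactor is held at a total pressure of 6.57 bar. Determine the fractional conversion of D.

Take 1 mol D as basis and let X be its fractional conversion, so ξ = X.
At extent ξ: n_D = 1 − X; n_C = 3 − 3X; n_A = 2X.
n_T = Σnᵢ = 4 − 2X.
With p_i = (n_i/n_T)P, K = p_A^2 / (p_D p_C^3).
Equating to 5.1 bar^-2 and solving on 0 < X < 1: X = 0.778.

X = 0.778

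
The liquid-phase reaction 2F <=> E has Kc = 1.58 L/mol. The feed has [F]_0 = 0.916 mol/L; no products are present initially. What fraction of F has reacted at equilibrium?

X = 0.560

Let X = conversion of F; extent ξ = 0.916X/2 mol/L.
Concentrations: [F] = 0.916 − 0.916X; [E] = 0.458X.
Kc = [E] / ([F]^2).
Solving Kc = 1.58 for X ∈ (0,1): X = 0.560.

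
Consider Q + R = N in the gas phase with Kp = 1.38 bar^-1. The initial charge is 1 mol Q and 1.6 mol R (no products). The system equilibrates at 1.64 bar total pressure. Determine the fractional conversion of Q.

X = 0.538

Let X = conversion of Q (basis 1 mol Q); extent of reaction ξ = X.
Mole table: n_Q = 1 − X; n_R = 1.6 − X; n_N = X.
n_T = Σnᵢ = 2.6 − X.
y_i = n_i/n_T, p_i = y_i·P. Kp = p_N / (p_Q p_R).
Substituting and setting equal to 1.38 bar^-1 gives a polynomial in X; the root in (0,1) is X = 0.538.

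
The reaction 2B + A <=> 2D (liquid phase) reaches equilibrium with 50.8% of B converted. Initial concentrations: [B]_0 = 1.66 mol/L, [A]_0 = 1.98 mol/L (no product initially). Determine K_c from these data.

K_c = 0.684 L/mol

Let X = conversion of B.
Concentrations: [B] = 1.66 − 1.66X; [A] = 1.98 − 0.83X; [D] = 1.66X.
At X = 0.508: [B] = 0.817, [A] = 1.56, [D] = 0.843.
K_c = [D]^2 / ([B]^2 [A]) = 0.684 L/mol.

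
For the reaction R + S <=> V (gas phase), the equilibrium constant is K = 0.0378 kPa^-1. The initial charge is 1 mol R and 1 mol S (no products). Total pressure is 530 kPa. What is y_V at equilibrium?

Let X = conversion of R (basis 1 mol R); extent of reaction ξ = X.
Species balance: n_R = 1 − X; n_S = 1 − X; n_V = X.
n_T = Σnᵢ = 2 − X.
y_i = n_i/n_T, p_i = y_i·P. K = p_V / (p_R p_S).
Setting this equal to 0.0378 kPa^-1 and taking the physical root (0 < X < 1) gives X = 0.782.
Then n_V = 0.782, n_T = 1.22, so y_V = 0.642.

y_V = 0.642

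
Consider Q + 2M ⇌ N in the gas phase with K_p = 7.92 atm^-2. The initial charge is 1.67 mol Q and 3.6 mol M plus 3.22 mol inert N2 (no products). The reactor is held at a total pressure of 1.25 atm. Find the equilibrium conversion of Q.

Let X = conversion of Q (basis 1.67 mol Q); extent of reaction ξ = 1.67X.
Species balance: n_Q = 1.67 − 1.67X; n_M = 3.6 − 3.34X; n_N = 1.67X; n_I = 3.22 (inert).
Summing: n_T = 8.49 − 3.34X.
y_i = n_i/n_T, p_i = y_i·P. K_p = p_N / (p_Q p_M^2).
Equating to 7.92 atm^-2 and solving on 0 < X < 1: X = 0.499.

X = 0.499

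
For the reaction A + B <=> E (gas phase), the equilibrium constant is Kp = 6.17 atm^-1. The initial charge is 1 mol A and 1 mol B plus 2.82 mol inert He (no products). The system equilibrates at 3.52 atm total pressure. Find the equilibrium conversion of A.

Take 1 mol A as basis and let X be its fractional conversion, so ξ = X.
At extent ξ: n_A = 1 − X; n_B = 1 − X; n_E = X; n_I = 2.82 (inert).
Summing: n_T = 4.82 − X.
y_i = n_i/n_T, p_i = y_i·P. Kp = p_E / (p_A p_B).
This yields a degree-2 equation in X; solving on (0,1), X = 0.647.

X = 0.647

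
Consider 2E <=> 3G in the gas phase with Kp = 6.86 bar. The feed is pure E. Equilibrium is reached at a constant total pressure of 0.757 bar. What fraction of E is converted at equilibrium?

Take 1 mol E as basis and let X be its fractional conversion, so ξ = 0.5X.
Mole table: n_E = 1 − X; n_G = 1.5X.
Summing: n_T = 1 + 0.5X.
y_i = n_i/n_T, p_i = y_i·P. Kp = p_G^3 / (p_E^2).
Setting this equal to 6.86 bar and taking the physical root (0 < X < 1) gives X = 0.695.

X = 0.695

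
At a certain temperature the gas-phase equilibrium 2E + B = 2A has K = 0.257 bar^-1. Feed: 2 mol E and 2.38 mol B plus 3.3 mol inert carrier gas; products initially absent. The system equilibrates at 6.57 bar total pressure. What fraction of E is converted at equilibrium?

Let X = conversion of E (basis 2 mol E); extent of reaction ξ = X.
Moles: n_E = 2 − 2X; n_B = 2.38 − X; n_A = 2X; n_I = 3.3 (inert).
n_T = Σnᵢ = 7.68 − X.
y_i = n_i/n_T, p_i = y_i·P. K = p_A^2 / (p_E^2 p_B).
Setting this equal to 0.257 bar^-1 and taking the physical root (0 < X < 1) gives X = 0.404.

X = 0.404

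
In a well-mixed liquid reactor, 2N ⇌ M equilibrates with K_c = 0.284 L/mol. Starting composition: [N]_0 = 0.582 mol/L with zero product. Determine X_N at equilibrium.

X = 0.208

Let X = conversion of N; extent ξ = 0.582X/2 mol/L.
Concentrations: [N] = 0.582 − 0.582X; [M] = 0.291X.
K_c = [M] / ([N]^2).
This equals 0.284 at X = 0.208 (the root in 0 < X < 1).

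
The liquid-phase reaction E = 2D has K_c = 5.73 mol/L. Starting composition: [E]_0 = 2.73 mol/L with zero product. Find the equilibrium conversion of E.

X = 0.508

Let X = conversion of E; extent ξ = 2.73·X mol/L.
Concentrations: [E] = 2.73 − 2.73X; [D] = 5.46X.
K_c = [D]^2 / ([E]).
Equating to 5.73 mol/L: the physical root is X = 0.508.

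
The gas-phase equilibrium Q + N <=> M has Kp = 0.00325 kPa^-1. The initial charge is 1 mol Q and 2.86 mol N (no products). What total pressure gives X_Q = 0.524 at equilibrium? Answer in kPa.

P = 484 kPa

Take 1 mol Q as basis and let X be its fractional conversion, so ξ = X.
Moles: n_Q = 1 − X; n_N = 2.86 − X; n_M = X.
Summing: n_T = 3.86 − X.
Kp = p_M / (p_Q p_N) with p_i = (n_i/n_T)·P.
At X = 0.524: the mole-fraction product g(X) = Π y_i^ν_i = 1.572. Since Kp = g(X)·P^{-1}, P = (g/Kp)^(1/1) = (1.572/0.00325)^(1/1) = 484 kPa.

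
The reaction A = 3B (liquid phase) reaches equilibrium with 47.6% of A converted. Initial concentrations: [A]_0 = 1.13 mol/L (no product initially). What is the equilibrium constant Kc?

Let X = conversion of A.
Concentrations: [A] = 1.13 − 1.13X; [B] = 3.39X.
At X = 0.476: [A] = 0.592, [B] = 1.61.
Kc = [B]^3 / ([A]) = 7.1 (mol/L)^2.

Kc = 7.1 (mol/L)^2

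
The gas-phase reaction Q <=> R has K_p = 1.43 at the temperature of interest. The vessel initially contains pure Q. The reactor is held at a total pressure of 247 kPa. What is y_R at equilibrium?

Let X = conversion of Q (basis 1 mol Q); extent of reaction ξ = X.
At extent ξ: n_Q = 1 − X; n_R = X.
Since Δν = 0, n_T = 1 throughout.
y_i = n_i/n_T, p_i = y_i·P. K_p = p_R / (p_Q).
Setting this equal to 1.43 and taking the physical root (0 < X < 1) gives X = 0.588.
Then n_R = 0.588, n_T = 1, so y_R = 0.588.

y_R = 0.588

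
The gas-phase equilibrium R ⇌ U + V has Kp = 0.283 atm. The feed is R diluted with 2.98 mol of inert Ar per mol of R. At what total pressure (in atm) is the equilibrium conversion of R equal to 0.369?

P = 5.7 atm

Take 1 mol R as basis and let X be its fractional conversion, so ξ = X.
Moles: n_R = 1 − X; n_U = X; n_V = X; n_I = 2.98 (inert).
n_T = Σnᵢ = 3.98 + X.
Kp = p_U p_V / (p_R) with p_i = (n_i/n_T)·P.
At X = 0.369: the mole-fraction product g(X) = Π y_i^ν_i = 0.04962. Since Kp = g(X)·P^{1}, P = (Kp/g)^(1/1) = (0.283/0.04962)^(1/1) = 5.7 atm.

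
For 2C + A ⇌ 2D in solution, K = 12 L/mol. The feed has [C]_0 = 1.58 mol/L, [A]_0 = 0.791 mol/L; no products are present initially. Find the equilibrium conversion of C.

X = 0.647

Let X = conversion of C; extent ξ = 1.58X/2 mol/L.
Concentrations: [C] = 1.58 − 1.58X; [A] = 0.791 − 0.79X; [D] = 1.58X.
K = [D]^2 / ([C]^2 [A]).
Equating to 12 L/mol: the physical root is X = 0.647.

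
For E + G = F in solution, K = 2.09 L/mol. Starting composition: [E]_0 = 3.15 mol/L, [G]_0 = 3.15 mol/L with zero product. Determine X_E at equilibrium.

Let X = conversion of E; extent ξ = 3.15·X mol/L.
Concentrations: [E] = 3.15 − 3.15X; [G] = 3.15 − 3.15X; [F] = 3.15X.
K = [F] / ([E] [G]).
Setting equal to 2.09 and solving for X on (0,1) gives X = 0.679.

X = 0.679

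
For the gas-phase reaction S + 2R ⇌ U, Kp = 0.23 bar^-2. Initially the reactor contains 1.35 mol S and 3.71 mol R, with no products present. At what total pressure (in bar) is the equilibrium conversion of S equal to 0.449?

P = 2.9 bar

Take 1.35 mol S as basis and let X be its fractional conversion, so ξ = 1.35X.
Species balance: n_S = 1.35 − 1.35X; n_R = 3.71 − 2.7X; n_U = 1.35X.
n_T = Σnᵢ = 5.06 − 2.7X.
Kp = p_U / (p_S p_R^2) with p_i = (n_i/n_T)·P.
At X = 0.449: the mole-fraction product g(X) = Π y_i^ν_i = 1.934. Since Kp = g(X)·P^{-2}, P = (g/Kp)^(1/2) = (1.934/0.23)^(1/2) = 2.9 bar.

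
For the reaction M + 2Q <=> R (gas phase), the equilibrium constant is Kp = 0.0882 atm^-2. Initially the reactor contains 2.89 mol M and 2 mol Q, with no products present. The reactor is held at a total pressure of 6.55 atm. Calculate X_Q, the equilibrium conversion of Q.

X = 0.533

Take 2 mol Q as basis and let X be its fractional conversion, so ξ = X.
Mole table: n_M = 2.89 − X; n_Q = 2 − 2X; n_R = X.
Summing: n_T = 4.89 − 2X.
Mole fractions y_i = n_i/n_T; Kp = p_R / (p_M p_Q^2) with p_i = y_i·P.
This yields a degree-3 equation in X; solving on (0,1), X = 0.533.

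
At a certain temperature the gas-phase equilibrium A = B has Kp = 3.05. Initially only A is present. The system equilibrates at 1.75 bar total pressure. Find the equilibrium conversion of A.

X = 0.753

Take 1 mol A as basis and let X be its fractional conversion, so ξ = X.
At extent ξ: n_A = 1 − X; n_B = X.
Total moles n_T = 1 (Δν = 0, constant).
Mole fractions y_i = n_i/n_T; Kp = p_B / (p_A) with p_i = y_i·P.
Setting this equal to 3.05 and taking the physical root (0 < X < 1) gives X = 0.753.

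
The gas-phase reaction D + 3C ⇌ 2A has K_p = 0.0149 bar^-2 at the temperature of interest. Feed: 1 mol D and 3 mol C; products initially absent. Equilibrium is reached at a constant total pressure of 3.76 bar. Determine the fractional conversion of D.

Take 1 mol D as basis and let X be its fractional conversion, so ξ = X.
Mole table: n_D = 1 − X; n_C = 3 − 3X; n_A = 2X.
Summing: n_T = 4 − 2X.
With p_i = (n_i/n_T)P, K_p = p_A^2 / (p_D p_C^3).
Setting this equal to 0.0149 bar^-2 and taking the physical root (0 < X < 1) gives X = 0.208.

X = 0.208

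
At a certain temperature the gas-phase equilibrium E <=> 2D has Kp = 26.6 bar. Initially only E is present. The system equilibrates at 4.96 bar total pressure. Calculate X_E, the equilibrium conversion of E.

Take 1 mol E as basis and let X be its fractional conversion, so ξ = X.
Mole table: n_E = 1 − X; n_D = 2X.
n_T = Σnᵢ = 1 + X.
y_i = n_i/n_T, p_i = y_i·P. Kp = p_D^2 / (p_E).
Setting this equal to 26.6 bar and taking the physical root (0 < X < 1) gives X = 0.757.

X = 0.757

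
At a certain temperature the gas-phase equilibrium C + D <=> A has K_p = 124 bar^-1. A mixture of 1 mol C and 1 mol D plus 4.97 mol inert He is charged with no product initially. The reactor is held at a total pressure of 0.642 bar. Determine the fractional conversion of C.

X = 0.757

Let X = conversion of C (basis 1 mol C); extent of reaction ξ = X.
Moles: n_C = 1 − X; n_D = 1 − X; n_A = X; n_I = 4.97 (inert).
Summing: n_T = 6.97 − X.
Mole fractions y_i = n_i/n_T; K_p = p_A / (p_C p_D) with p_i = y_i·P.
Setting this equal to 124 bar^-1 and taking the physical root (0 < X < 1) gives X = 0.757.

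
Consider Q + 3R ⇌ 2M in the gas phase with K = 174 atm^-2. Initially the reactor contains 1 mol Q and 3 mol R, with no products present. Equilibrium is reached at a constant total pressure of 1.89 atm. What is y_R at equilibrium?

Basis: 1 mol Q initially; let X = conversion of Q. Extent ξ = X.
At extent ξ: n_Q = 1 − X; n_R = 3 − 3X; n_M = 2X.
Total moles n_T = 4 − 2X.
With p_i = (n_i/n_T)P, K = p_M^2 / (p_Q p_R^3).
This yields a degree-4 equation in X; solving on (0,1), X = 0.827.
Then n_R = 0.519, n_T = 2.35, so y_R = 0.221.

y_R = 0.221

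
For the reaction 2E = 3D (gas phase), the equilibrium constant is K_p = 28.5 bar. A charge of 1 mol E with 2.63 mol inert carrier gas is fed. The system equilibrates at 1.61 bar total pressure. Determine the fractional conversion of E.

Take 1 mol E as basis and let X be its fractional conversion, so ξ = 0.5X.
Mole table: n_E = 1 − X; n_D = 1.5X; n_I = 2.63 (inert).
Total moles n_T = 3.63 + 0.5X.
Mole fractions y_i = n_i/n_T; K_p = p_D^3 / (p_E^2) with p_i = y_i·P.
This yields a degree-3 equation in X; solving on (0,1), X = 0.835.

X = 0.835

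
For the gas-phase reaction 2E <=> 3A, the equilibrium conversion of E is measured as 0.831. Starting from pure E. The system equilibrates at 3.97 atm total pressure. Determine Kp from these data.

Kp = 190 atm

Let X = conversion of E (basis 1 mol E); extent of reaction ξ = 0.5X.
At extent ξ: n_E = 1 − X; n_A = 1.5X.
n_T = Σnᵢ = 1 + 0.5X.
At X = 0.831: n_E = 0.169, n_A = 1.25, n_T = 1.42.
p_i = (n_i/n_T)·P. Kp = p_A^3 / (p_E^2) = 190 atm.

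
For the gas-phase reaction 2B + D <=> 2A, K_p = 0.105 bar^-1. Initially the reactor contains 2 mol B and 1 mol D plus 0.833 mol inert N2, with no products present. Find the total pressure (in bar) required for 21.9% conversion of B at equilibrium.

Basis: 2 mol B initially; let X = conversion of B. Extent ξ = X.
Moles: n_B = 2 − 2X; n_D = 1 − X; n_A = 2X; n_I = 0.833 (inert).
Summing: n_T = 3.83 − X.
K_p = p_A^2 / (p_B^2 p_D) with p_i = (n_i/n_T)·P.
At X = 0.219: the mole-fraction product g(X) = Π y_i^ν_i = 0.3639. Since K_p = g(X)·P^{-1}, P = (g/K_p)^(1/1) = (0.3639/0.105)^(1/1) = 3.47 bar.

P = 3.47 bar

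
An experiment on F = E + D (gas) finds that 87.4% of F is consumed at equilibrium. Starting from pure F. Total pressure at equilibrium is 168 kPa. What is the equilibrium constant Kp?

Kp = 543 kPa

Basis: 1 mol F initially; let X = conversion of F. Extent ξ = X.
At extent ξ: n_F = 1 − X; n_E = X; n_D = X.
n_T = Σnᵢ = 1 + X.
At X = 0.874: n_F = 0.126, n_E = 0.874, n_D = 0.874, n_T = 1.87.
p_i = (n_i/n_T)·P. Kp = p_E p_D / (p_F) = 543 kPa.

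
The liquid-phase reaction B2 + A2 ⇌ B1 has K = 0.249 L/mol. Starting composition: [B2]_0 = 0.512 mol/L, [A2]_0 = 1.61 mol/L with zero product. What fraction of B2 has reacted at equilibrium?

X = 0.268

Let X = conversion of B2; extent ξ = 0.512·X mol/L.
Concentrations: [B2] = 0.512 − 0.512X; [A2] = 1.61 − 0.512X; [B1] = 0.512X.
K = [B1] / ([B2] [A2]).
Setting equal to 0.249 and solving for X on (0,1) gives X = 0.268.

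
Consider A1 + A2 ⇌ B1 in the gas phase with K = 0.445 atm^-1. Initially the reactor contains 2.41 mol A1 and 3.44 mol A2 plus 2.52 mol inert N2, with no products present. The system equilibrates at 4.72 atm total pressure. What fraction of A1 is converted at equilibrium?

X = 0.411

Let X = conversion of A1 (basis 2.41 mol A1); extent of reaction ξ = 2.41X.
Mole table: n_A1 = 2.41 − 2.41X; n_A2 = 3.44 − 2.41X; n_B1 = 2.41X; n_I = 2.52 (inert).
n_T = Σnᵢ = 8.37 − 2.41X.
With p_i = (n_i/n_T)P, K = p_B1 / (p_A1 p_A2).
This yields a degree-2 equation in X; solving on (0,1), X = 0.411.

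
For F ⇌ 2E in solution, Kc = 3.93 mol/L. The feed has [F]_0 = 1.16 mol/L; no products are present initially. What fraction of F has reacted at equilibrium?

X = 0.590

Let X = conversion of F; extent ξ = 1.16·X mol/L.
Concentrations: [F] = 1.16 − 1.16X; [E] = 2.32X.
Kc = [E]^2 / ([F]).
Equating to 3.93 mol/L: the physical root is X = 0.590.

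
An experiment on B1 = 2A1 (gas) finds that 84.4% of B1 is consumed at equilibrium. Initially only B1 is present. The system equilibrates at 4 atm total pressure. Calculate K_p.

Take 1 mol B1 as basis and let X be its fractional conversion, so ξ = X.
Moles: n_B1 = 1 − X; n_A1 = 2X.
n_T = Σnᵢ = 1 + X.
At X = 0.844: n_B1 = 0.156, n_A1 = 1.69, n_T = 1.84.
p_i = (n_i/n_T)·P. K_p = p_A1^2 / (p_B1) = 39.6 atm.

K_p = 39.6 atm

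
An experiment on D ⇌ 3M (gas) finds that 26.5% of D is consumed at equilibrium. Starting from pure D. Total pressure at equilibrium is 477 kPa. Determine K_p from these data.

Basis: 1 mol D initially; let X = conversion of D. Extent ξ = X.
Moles: n_D = 1 − X; n_M = 3X.
Summing: n_T = 1 + 2X.
At X = 0.265: n_D = 0.735, n_M = 0.795, n_T = 1.53.
p_i = (n_i/n_T)·P. K_p = p_M^3 / (p_D) = 6.64e+04 kPa^2.

K_p = 6.64e+04 kPa^2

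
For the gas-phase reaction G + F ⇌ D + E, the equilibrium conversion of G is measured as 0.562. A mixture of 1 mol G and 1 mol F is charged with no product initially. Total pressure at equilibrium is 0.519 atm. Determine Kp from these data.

Kp = 1.65

Let X = conversion of G (basis 1 mol G); extent of reaction ξ = X.
Species balance: n_G = 1 − X; n_F = 1 − X; n_D = X; n_E = X.
Since Δν = 0, n_T = 2 throughout.
At X = 0.562: n_G = 0.438, n_F = 0.438, n_D = 0.562, n_E = 0.562, n_T = 2.
p_i = (n_i/n_T)·P. Kp = p_D p_E / (p_G p_F) = 1.65.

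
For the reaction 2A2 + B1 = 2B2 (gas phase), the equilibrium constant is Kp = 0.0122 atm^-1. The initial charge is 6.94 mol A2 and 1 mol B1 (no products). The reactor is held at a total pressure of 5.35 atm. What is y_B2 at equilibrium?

y_B2 = 0.067

Basis: 1 mol B1 initially; let X = conversion of B1. Extent ξ = X.
Moles: n_A2 = 6.94 − 2X; n_B1 = 1 − X; n_B2 = 2X.
n_T = Σnᵢ = 7.94 − X.
Mole fractions y_i = n_i/n_T; Kp = p_B2^2 / (p_A2^2 p_B1) with p_i = y_i·P.
Equating to 0.0122 atm^-1 and solving on 0 < X < 1: X = 0.256.
Then n_B2 = 0.511, n_T = 7.68, so y_B2 = 0.067.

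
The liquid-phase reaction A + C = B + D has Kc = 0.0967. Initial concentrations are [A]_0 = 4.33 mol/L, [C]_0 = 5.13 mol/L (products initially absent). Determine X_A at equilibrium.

Let X = conversion of A; extent ξ = 4.33·X mol/L.
Concentrations: [A] = 4.33 − 4.33X; [C] = 5.13 − 4.33X; [B] = 4.33X; [D] = 4.33X.
Kc = [B] [D] / ([A] [C]).
Solving Kc = 0.0967 for X ∈ (0,1): X = 0.258.

X = 0.258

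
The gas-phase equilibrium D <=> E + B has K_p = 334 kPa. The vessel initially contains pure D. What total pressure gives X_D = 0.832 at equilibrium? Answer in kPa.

Let X = conversion of D (basis 1 mol D); extent of reaction ξ = X.
At extent ξ: n_D = 1 − X; n_E = X; n_B = X.
Summing: n_T = 1 + X.
K_p = p_E p_B / (p_D) with p_i = (n_i/n_T)·P.
At X = 0.832: the mole-fraction product g(X) = Π y_i^ν_i = 2.249. Since K_p = g(X)·P^{1}, P = (K_p/g)^(1/1) = (334/2.249)^(1/1) = 149 kPa.

P = 149 kPa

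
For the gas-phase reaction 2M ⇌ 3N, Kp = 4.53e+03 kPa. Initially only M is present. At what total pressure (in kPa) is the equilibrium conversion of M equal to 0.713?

P = 414 kPa

Take 1 mol M as basis and let X be its fractional conversion, so ξ = 0.5X.
At extent ξ: n_M = 1 − X; n_N = 1.5X.
Total moles n_T = 1 + 0.5X.
Kp = p_N^3 / (p_M^2) with p_i = (n_i/n_T)·P.
At X = 0.713: the mole-fraction product g(X) = Π y_i^ν_i = 10.95. Since Kp = g(X)·P^{1}, P = (Kp/g)^(1/1) = (4.53e+03/10.95)^(1/1) = 414 kPa.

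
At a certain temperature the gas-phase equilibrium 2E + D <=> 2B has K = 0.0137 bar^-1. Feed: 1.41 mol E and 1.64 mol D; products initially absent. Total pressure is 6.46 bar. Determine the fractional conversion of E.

Take 1.41 mol E as basis and let X be its fractional conversion, so ξ = 0.705X.
Moles: n_E = 1.41 − 1.41X; n_D = 1.64 − 0.705X; n_B = 1.41X.
Total moles n_T = 3.05 − 0.705X.
With p_i = (n_i/n_T)P, K = p_B^2 / (p_E^2 p_D).
This yields a degree-3 equation in X; solving on (0,1), X = 0.176.

X = 0.176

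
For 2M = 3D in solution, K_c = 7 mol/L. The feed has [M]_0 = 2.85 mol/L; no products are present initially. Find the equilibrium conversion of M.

Let X = conversion of M; extent ξ = 2.85X/2 mol/L.
Concentrations: [M] = 2.85 − 2.85X; [D] = 4.28X.
K_c = [D]^3 / ([M]^2).
Equating to 7 mol/L: the physical root is X = 0.538.

X = 0.538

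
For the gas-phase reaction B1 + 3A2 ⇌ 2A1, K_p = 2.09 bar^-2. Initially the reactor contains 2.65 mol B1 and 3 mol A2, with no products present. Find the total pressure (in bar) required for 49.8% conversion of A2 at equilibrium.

Basis: 3 mol A2 initially; let X = conversion of A2. Extent ξ = X.
At extent ξ: n_B1 = 2.65 − X; n_A2 = 3 − 3X; n_A1 = 2X.
n_T = Σnᵢ = 5.65 − 2X.
K_p = p_A1^2 / (p_B1 p_A2^3) with p_i = (n_i/n_T)·P.
At X = 0.498: the mole-fraction product g(X) = Π y_i^ν_i = 2.923. Since K_p = g(X)·P^{-2}, P = (g/K_p)^(1/2) = (2.923/2.09)^(1/2) = 1.18 bar.

P = 1.18 bar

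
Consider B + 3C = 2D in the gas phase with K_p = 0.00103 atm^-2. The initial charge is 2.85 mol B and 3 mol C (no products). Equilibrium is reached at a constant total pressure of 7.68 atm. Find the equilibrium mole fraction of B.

y_B = 0.486

Let X = conversion of C (basis 3 mol C); extent of reaction ξ = X.
Mole table: n_B = 2.85 − X; n_C = 3 − 3X; n_D = 2X.
n_T = Σnᵢ = 5.85 − 2X.
y_i = n_i/n_T, p_i = y_i·P. K_p = p_D^2 / (p_B p_C^3).
Setting this equal to 0.00103 atm^-2 and taking the physical root (0 < X < 1) gives X = 0.149.
Then n_B = 2.7, n_T = 5.55, so y_B = 0.486.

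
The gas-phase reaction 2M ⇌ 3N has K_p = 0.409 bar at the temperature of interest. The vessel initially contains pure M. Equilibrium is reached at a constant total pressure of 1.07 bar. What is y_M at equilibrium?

y_M = 0.527

Basis: 1 mol M initially; let X = conversion of M. Extent ξ = 0.5X.
Species balance: n_M = 1 − X; n_N = 1.5X.
Total moles n_T = 1 + 0.5X.
With p_i = (n_i/n_T)P, K_p = p_N^3 / (p_M^2).
Setting this equal to 0.409 bar and taking the physical root (0 < X < 1) gives X = 0.375.
Then n_M = 0.625, n_T = 1.19, so y_M = 0.527.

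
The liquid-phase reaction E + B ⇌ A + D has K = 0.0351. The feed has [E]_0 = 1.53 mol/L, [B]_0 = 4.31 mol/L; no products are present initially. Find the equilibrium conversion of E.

Let X = conversion of E; extent ξ = 1.53·X mol/L.
Concentrations: [E] = 1.53 − 1.53X; [B] = 4.31 − 1.53X; [A] = 1.53X; [D] = 1.53X.
K = [A] [D] / ([E] [B]).
Solving K = 0.0351 for X ∈ (0,1): X = 0.258.

X = 0.258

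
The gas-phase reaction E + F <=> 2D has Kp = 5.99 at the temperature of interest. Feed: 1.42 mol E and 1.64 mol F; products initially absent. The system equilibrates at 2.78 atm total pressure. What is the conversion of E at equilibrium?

Basis: 1.42 mol E initially; let X = conversion of E. Extent ξ = 1.42X.
Moles: n_E = 1.42 − 1.42X; n_F = 1.64 − 1.42X; n_D = 2.84X.
Since Δν = 0, n_T = 3.06 throughout.
Mole fractions y_i = n_i/n_T; Kp = p_D^2 / (p_E p_F) with p_i = y_i·P.
Substituting and setting equal to 5.99 gives a polynomial in X; the root in (0,1) is X = 0.590.

X = 0.590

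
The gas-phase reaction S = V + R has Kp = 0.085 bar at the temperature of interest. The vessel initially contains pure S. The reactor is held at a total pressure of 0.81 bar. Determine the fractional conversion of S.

Take 1 mol S as basis and let X be its fractional conversion, so ξ = X.
Mole table: n_S = 1 − X; n_V = X; n_R = X.
Summing: n_T = 1 + X.
With p_i = (n_i/n_T)P, Kp = p_V p_R / (p_S).
Equating to 0.085 bar and solving on 0 < X < 1: X = 0.308.

X = 0.308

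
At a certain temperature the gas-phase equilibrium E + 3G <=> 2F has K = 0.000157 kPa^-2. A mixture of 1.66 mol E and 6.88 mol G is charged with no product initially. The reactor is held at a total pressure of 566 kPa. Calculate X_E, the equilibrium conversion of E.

Let X = conversion of E (basis 1.66 mol E); extent of reaction ξ = 1.66X.
Mole table: n_E = 1.66 − 1.66X; n_G = 6.88 − 4.98X; n_F = 3.32X.
Total moles n_T = 8.54 − 3.32X.
With p_i = (n_i/n_T)P, K = p_F^2 / (p_E p_G^3).
This yields a degree-4 equation in X; solving on (0,1), X = 0.841.

X = 0.841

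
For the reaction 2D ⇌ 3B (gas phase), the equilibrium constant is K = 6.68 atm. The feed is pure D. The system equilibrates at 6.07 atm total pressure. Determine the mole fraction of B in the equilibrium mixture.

y_B = 0.579

Take 1 mol D as basis and let X be its fractional conversion, so ξ = 0.5X.
Moles: n_D = 1 − X; n_B = 1.5X.
Total moles n_T = 1 + 0.5X.
y_i = n_i/n_T, p_i = y_i·P. K = p_B^3 / (p_D^2).
Equating to 6.68 atm and solving on 0 < X < 1: X = 0.479.
Then n_B = 0.718, n_T = 1.24, so y_B = 0.579.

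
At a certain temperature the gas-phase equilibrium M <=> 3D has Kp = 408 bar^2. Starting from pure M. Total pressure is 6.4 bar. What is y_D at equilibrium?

Let X = conversion of M (basis 1 mol M); extent of reaction ξ = X.
Moles: n_M = 1 − X; n_D = 3X.
Total moles n_T = 1 + 2X.
y_i = n_i/n_T, p_i = y_i·P. Kp = p_D^3 / (p_M).
This yields a degree-3 equation in X; solving on (0,1), X = 0.796.
Then n_D = 2.39, n_T = 2.59, so y_D = 0.921.

y_D = 0.921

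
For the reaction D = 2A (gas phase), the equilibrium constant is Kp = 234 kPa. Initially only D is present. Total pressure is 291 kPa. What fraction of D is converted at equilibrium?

Basis: 1 mol D initially; let X = conversion of D. Extent ξ = X.
Mole table: n_D = 1 − X; n_A = 2X.
n_T = Σnᵢ = 1 + X.
y_i = n_i/n_T, p_i = y_i·P. Kp = p_A^2 / (p_D).
This yields a degree-2 equation in X; solving on (0,1), X = 0.409.

X = 0.409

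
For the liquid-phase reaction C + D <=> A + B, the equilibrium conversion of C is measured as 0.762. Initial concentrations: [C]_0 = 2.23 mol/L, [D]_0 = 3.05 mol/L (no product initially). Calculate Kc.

Kc = 4.03

Let X = conversion of C.
Concentrations: [C] = 2.23 − 2.23X; [D] = 3.05 − 2.23X; [A] = 2.23X; [B] = 2.23X.
At X = 0.762: [C] = 0.531, [D] = 1.35, [A] = 1.7, [B] = 1.7.
Kc = [A] [B] / ([C] [D]) = 4.03.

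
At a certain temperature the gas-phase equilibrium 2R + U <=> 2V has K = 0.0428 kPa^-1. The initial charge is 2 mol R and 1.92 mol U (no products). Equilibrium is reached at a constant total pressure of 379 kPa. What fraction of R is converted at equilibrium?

X = 0.712

Let X = conversion of R (basis 2 mol R); extent of reaction ξ = X.
At extent ξ: n_R = 2 − 2X; n_U = 1.92 − X; n_V = 2X.
n_T = Σnᵢ = 3.92 − X.
With p_i = (n_i/n_T)P, K = p_V^2 / (p_R^2 p_U).
This yields a degree-3 equation in X; solving on (0,1), X = 0.712.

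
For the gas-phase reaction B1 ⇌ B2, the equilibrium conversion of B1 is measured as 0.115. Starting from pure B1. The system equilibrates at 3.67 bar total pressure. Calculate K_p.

Basis: 1 mol B1 initially; let X = conversion of B1. Extent ξ = X.
Mole table: n_B1 = 1 − X; n_B2 = X.
Since Δν = 0, n_T = 1 throughout.
At X = 0.115: n_B1 = 0.885, n_B2 = 0.115, n_T = 1.
p_i = (n_i/n_T)·P. K_p = p_B2 / (p_B1) = 0.13.

K_p = 0.13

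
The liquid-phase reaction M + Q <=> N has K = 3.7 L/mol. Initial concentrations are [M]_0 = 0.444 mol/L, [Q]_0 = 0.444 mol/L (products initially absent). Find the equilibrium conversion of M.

X = 0.467

Let X = conversion of M; extent ξ = 0.444·X mol/L.
Concentrations: [M] = 0.444 − 0.444X; [Q] = 0.444 − 0.444X; [N] = 0.444X.
K = [N] / ([M] [Q]).
Equating to 3.7 L/mol: the physical root is X = 0.467.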